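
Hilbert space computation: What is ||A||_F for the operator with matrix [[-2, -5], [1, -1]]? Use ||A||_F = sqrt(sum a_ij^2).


||A||_F^2 = sum a_ij^2
= (-2)^2 + (-5)^2 + 1^2 + (-1)^2
= 4 + 25 + 1 + 1 = 31
||A||_F = sqrt(31) = 5.5678

5.5678


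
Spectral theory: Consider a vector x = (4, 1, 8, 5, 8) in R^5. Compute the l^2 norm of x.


The l^2 norm = (sum |x_i|^2)^(1/2)
Sum of 2th powers = 16 + 1 + 64 + 25 + 64 = 170
||x||_2 = (170)^(1/2) = 13.0384

13.0384


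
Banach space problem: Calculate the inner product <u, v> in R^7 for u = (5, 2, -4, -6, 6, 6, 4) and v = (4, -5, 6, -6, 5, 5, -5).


Computing the standard inner product <u, v> = sum u_i * v_i
= 5*4 + 2*-5 + -4*6 + -6*-6 + 6*5 + 6*5 + 4*-5
= 20 + -10 + -24 + 36 + 30 + 30 + -20
= 62

62


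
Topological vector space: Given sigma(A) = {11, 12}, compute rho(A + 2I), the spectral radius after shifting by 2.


Spectrum of A + 2I = {13, 14}
Spectral radius = max |lambda| over the shifted spectrum
= max(13, 14) = 14

14


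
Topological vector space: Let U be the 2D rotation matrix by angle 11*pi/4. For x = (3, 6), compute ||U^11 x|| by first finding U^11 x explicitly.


U is a rotation by theta = 11*pi/4
U^11 = rotation by 11*theta = 121*pi/4 = 1*pi/4 (mod 2*pi)
cos(1*pi/4) = 0.7071, sin(1*pi/4) = 0.7071
U^11 x = (0.7071 * 3 - 0.7071 * 6, 0.7071 * 3 + 0.7071 * 6)
= (-2.1213, 6.3640)
||U^11 x|| = sqrt((-2.1213)^2 + 6.3640^2) = sqrt(45.0000) = 6.7082

6.7082


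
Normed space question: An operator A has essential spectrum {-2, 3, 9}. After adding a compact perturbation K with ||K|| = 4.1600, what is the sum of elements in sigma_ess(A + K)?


By Weyl's theorem, the essential spectrum is invariant under compact perturbations.
sigma_ess(A + K) = sigma_ess(A) = {-2, 3, 9}
Sum = -2 + 3 + 9 = 10

10


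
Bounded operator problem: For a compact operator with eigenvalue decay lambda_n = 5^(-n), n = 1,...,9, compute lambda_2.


The eigenvalue formula gives lambda_2 = 1/5^2
= 1/25
= 0.0400

0.0400


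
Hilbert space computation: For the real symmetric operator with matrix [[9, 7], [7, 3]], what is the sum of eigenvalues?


For a self-adjoint (symmetric) matrix, the eigenvalues are real.
The sum of eigenvalues equals the trace of the matrix.
trace = 9 + 3 = 12

12


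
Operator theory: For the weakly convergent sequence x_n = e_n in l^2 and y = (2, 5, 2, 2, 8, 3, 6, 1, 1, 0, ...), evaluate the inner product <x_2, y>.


x_2 = e_2 is the standard basis vector with 1 in position 2.
<x_2, y> = y_2 = 5
As n -> infinity, <x_n, y> -> 0, confirming weak convergence of (x_n) to 0.

5


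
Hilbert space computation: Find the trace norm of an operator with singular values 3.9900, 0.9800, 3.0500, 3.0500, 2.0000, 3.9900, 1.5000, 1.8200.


The nuclear norm is the sum of all singular values.
||T||_1 = 3.9900 + 0.9800 + 3.0500 + 3.0500 + 2.0000 + 3.9900 + 1.5000 + 1.8200
= 20.3800

20.3800


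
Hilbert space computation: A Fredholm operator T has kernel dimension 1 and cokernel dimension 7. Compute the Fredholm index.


The Fredholm index is defined as ind(T) = dim(ker T) - dim(coker T)
= 1 - 7
= -6

-6


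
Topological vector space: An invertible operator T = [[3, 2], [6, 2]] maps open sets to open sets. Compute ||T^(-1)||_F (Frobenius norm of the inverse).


det(T) = 3*2 - 2*6 = -6
T^(-1) = (1/-6) * [[2, -2], [-6, 3]] = [[-0.3333, 0.3333], [1.0000, -0.5000]]
||T^(-1)||_F^2 = (-0.3333)^2 + 0.3333^2 + 1.0000^2 + (-0.5000)^2 = 1.4722
||T^(-1)||_F = sqrt(1.4722) = 1.2134

1.2134


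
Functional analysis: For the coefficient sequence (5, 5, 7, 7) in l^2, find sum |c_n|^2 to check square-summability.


sum |c_n|^2 = 5^2 + 5^2 + 7^2 + 7^2
= 25 + 25 + 49 + 49
= 148

148


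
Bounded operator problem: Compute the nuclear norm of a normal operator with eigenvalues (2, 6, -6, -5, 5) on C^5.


For a normal operator, singular values equal |eigenvalues|.
Trace norm = sum |lambda_i| = 2 + 6 + 6 + 5 + 5
= 24

24


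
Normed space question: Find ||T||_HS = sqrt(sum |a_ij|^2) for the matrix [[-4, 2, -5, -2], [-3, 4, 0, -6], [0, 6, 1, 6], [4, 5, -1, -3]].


The Hilbert-Schmidt norm is sqrt(sum of squares of all entries).
Sum of squares = (-4)^2 + 2^2 + (-5)^2 + (-2)^2 + (-3)^2 + 4^2 + 0^2 + (-6)^2 + 0^2 + 6^2 + 1^2 + 6^2 + 4^2 + 5^2 + (-1)^2 + (-3)^2
= 16 + 4 + 25 + 4 + 9 + 16 + 0 + 36 + 0 + 36 + 1 + 36 + 16 + 25 + 1 + 9 = 234
||T||_HS = sqrt(234) = 15.2971

15.2971


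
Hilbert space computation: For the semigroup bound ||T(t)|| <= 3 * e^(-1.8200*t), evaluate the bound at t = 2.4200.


||T(2.4200)|| <= 3 * exp(-1.8200 * 2.4200)
= 3 * exp(-4.4044)
= 3 * 0.0122
= 0.0367

0.0367


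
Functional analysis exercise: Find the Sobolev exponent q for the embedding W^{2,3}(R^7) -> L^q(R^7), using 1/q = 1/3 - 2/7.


Using the Sobolev embedding formula: 1/q = 1/p - k/n
1/q = 1/3 - 2/7 = 1/21
q = 1/(1/21) = 21

21.0000


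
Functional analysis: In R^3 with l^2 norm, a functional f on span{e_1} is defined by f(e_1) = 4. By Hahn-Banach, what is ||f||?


The norm of f is given by ||f|| = sup_{||x||=1} |f(x)|.
On span{e_1}, ||e_1|| = 1, so ||f|| = |f(e_1)| / ||e_1||
= |4| / 1 = 4.0000

4.0000


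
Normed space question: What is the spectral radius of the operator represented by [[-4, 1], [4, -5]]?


For a 2x2 matrix, eigenvalues satisfy lambda^2 - (trace)*lambda + det = 0
trace = -4 + -5 = -9
det = -4*-5 - 1*4 = 16
discriminant = (-9)^2 - 4*(16) = 17
spectral radius = max |eigenvalue| = 6.5616

6.5616


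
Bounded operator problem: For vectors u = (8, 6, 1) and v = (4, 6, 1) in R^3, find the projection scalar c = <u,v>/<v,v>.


Computing <u,v> = 8*4 + 6*6 + 1*1 = 69
Computing <v,v> = 4^2 + 6^2 + 1^2 = 53
Projection coefficient = 69/53 = 1.3019

1.3019


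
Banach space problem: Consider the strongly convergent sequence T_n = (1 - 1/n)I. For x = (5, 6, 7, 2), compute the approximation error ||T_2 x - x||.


T_2 x - x = (1 - 1/2)x - x = -x/2
||x|| = sqrt(114) = 10.6771
||T_2 x - x|| = ||x||/2 = 10.6771/2 = 5.3385

5.3385


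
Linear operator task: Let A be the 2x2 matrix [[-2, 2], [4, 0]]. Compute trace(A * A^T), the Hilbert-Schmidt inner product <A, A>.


trace(A * A^T) = sum of squares of all entries
= (-2)^2 + 2^2 + 4^2 + 0^2
= 4 + 4 + 16 + 0
= 24

24


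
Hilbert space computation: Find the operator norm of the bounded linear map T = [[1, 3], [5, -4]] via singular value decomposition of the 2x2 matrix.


A^T A = [[26, -17], [-17, 25]]
trace(A^T A) = 51, det(A^T A) = 361
discriminant = 51^2 - 4*361 = 1157
Largest eigenvalue of A^T A = (trace + sqrt(disc))/2 = 42.5074
||T|| = sqrt(42.5074) = 6.5198

6.5198


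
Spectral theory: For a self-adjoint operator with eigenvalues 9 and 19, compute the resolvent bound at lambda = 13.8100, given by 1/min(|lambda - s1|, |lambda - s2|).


dist(13.8100, {9, 19}) = min(|13.8100 - 9|, |13.8100 - 19|)
= min(4.8100, 5.1900) = 4.8100
Resolvent bound = 1/4.8100 = 0.2079

0.2079


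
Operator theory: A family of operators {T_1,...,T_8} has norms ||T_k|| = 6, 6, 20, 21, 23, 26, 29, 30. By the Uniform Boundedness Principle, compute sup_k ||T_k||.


By the Uniform Boundedness Principle, the supremum of norms is finite.
sup_k ||T_k|| = max(6, 6, 20, 21, 23, 26, 29, 30) = 30

30


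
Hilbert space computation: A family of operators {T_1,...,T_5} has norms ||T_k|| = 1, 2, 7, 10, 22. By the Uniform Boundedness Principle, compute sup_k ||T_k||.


By the Uniform Boundedness Principle, the supremum of norms is finite.
sup_k ||T_k|| = max(1, 2, 7, 10, 22) = 22

22


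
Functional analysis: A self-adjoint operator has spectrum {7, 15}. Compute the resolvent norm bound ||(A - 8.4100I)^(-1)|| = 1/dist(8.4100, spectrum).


dist(8.4100, {7, 15}) = min(|8.4100 - 7|, |8.4100 - 15|)
= min(1.4100, 6.5900) = 1.4100
Resolvent bound = 1/1.4100 = 0.7092

0.7092


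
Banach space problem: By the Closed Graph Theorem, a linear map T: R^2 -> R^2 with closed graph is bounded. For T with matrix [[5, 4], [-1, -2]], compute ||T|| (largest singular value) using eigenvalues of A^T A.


A^T A = [[26, 22], [22, 20]]
trace(A^T A) = 46, det(A^T A) = 36
discriminant = 46^2 - 4*36 = 1972
Largest eigenvalue of A^T A = (trace + sqrt(disc))/2 = 45.2036
||T|| = sqrt(45.2036) = 6.7234

6.7234


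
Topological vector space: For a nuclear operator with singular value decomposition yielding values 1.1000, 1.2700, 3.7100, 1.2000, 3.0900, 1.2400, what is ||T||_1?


The nuclear norm is the sum of all singular values.
||T||_1 = 1.1000 + 1.2700 + 3.7100 + 1.2000 + 3.0900 + 1.2400
= 11.6100

11.6100


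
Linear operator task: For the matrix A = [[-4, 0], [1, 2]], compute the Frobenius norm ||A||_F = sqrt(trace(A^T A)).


||A||_F^2 = sum a_ij^2
= (-4)^2 + 0^2 + 1^2 + 2^2
= 16 + 0 + 1 + 4 = 21
||A||_F = sqrt(21) = 4.5826

4.5826


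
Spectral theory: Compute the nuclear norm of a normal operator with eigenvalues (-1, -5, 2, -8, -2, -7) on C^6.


For a normal operator, singular values equal |eigenvalues|.
Trace norm = sum |lambda_i| = 1 + 5 + 2 + 8 + 2 + 7
= 25

25


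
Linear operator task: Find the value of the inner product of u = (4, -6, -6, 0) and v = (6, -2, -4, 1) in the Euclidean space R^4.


Computing the standard inner product <u, v> = sum u_i * v_i
= 4*6 + -6*-2 + -6*-4 + 0*1
= 24 + 12 + 24 + 0
= 60

60


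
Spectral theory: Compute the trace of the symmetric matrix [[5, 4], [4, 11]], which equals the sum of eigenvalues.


For a self-adjoint (symmetric) matrix, the eigenvalues are real.
The sum of eigenvalues equals the trace of the matrix.
trace = 5 + 11 = 16

16


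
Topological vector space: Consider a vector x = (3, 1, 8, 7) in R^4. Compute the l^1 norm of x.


The l^1 norm equals the sum of absolute values of all components.
||x||_1 = 3 + 1 + 8 + 7
= 19

19.0000


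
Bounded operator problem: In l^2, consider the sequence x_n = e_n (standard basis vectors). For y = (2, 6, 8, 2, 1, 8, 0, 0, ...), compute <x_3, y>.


x_3 = e_3 is the standard basis vector with 1 in position 3.
<x_3, y> = y_3 = 8
As n -> infinity, <x_n, y> -> 0, confirming weak convergence of (x_n) to 0.

8


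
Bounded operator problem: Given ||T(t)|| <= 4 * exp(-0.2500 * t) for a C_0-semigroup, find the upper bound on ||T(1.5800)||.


||T(1.5800)|| <= 4 * exp(-0.2500 * 1.5800)
= 4 * exp(-0.3950)
= 4 * 0.6737
= 2.6947

2.6947


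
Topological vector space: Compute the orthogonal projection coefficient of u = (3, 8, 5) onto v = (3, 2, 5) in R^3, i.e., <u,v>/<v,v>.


Computing <u,v> = 3*3 + 8*2 + 5*5 = 50
Computing <v,v> = 3^2 + 2^2 + 5^2 = 38
Projection coefficient = 50/38 = 1.3158

1.3158


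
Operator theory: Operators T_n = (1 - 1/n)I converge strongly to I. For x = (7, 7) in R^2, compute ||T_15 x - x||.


T_15 x - x = (1 - 1/15)x - x = -x/15
||x|| = sqrt(98) = 9.8995
||T_15 x - x|| = ||x||/15 = 9.8995/15 = 0.6600

0.6600


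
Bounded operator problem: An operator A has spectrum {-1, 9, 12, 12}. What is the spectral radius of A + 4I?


Spectrum of A + 4I = {3, 13, 16, 16}
Spectral radius = max |lambda| over the shifted spectrum
= max(3, 13, 16, 16) = 16

16


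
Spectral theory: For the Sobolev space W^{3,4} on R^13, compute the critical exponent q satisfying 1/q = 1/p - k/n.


Using the Sobolev embedding formula: 1/q = 1/p - k/n
1/q = 1/4 - 3/13 = 1/52
q = 1/(1/52) = 52

52.0000


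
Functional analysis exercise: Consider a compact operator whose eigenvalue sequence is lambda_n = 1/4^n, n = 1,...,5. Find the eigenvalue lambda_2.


The eigenvalue formula gives lambda_2 = 1/4^2
= 1/16
= 0.0625

0.0625


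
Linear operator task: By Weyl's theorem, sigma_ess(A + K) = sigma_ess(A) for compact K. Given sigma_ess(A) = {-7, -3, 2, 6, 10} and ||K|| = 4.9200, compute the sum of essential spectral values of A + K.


By Weyl's theorem, the essential spectrum is invariant under compact perturbations.
sigma_ess(A + K) = sigma_ess(A) = {-7, -3, 2, 6, 10}
Sum = -7 + -3 + 2 + 6 + 10 = 8

8


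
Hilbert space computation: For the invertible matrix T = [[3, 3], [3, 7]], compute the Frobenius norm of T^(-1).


det(T) = 3*7 - 3*3 = 12
T^(-1) = (1/12) * [[7, -3], [-3, 3]] = [[0.5833, -0.2500], [-0.2500, 0.2500]]
||T^(-1)||_F^2 = 0.5833^2 + (-0.2500)^2 + (-0.2500)^2 + 0.2500^2 = 0.5278
||T^(-1)||_F = sqrt(0.5278) = 0.7265

0.7265


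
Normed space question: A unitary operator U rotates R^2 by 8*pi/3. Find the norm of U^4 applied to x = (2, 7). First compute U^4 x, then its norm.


U is a rotation by theta = 8*pi/3
U^4 = rotation by 4*theta = 32*pi/3 = 2*pi/3 (mod 2*pi)
cos(2*pi/3) = -0.5000, sin(2*pi/3) = 0.8660
U^4 x = (-0.5000 * 2 - 0.8660 * 7, 0.8660 * 2 + -0.5000 * 7)
= (-7.0622, -1.7679)
||U^4 x|| = sqrt((-7.0622)^2 + (-1.7679)^2) = sqrt(53.0000) = 7.2801

7.2801


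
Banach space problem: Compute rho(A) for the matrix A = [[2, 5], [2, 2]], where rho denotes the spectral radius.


For a 2x2 matrix, eigenvalues satisfy lambda^2 - (trace)*lambda + det = 0
trace = 2 + 2 = 4
det = 2*2 - 5*2 = -6
discriminant = 4^2 - 4*(-6) = 40
spectral radius = max |eigenvalue| = 5.1623

5.1623


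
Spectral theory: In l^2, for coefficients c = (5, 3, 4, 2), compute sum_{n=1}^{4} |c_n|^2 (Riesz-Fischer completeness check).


sum |c_n|^2 = 5^2 + 3^2 + 4^2 + 2^2
= 25 + 9 + 16 + 4
= 54

54


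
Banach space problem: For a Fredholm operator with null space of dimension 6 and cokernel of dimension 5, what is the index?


The Fredholm index is defined as ind(T) = dim(ker T) - dim(coker T)
= 6 - 5
= 1

1


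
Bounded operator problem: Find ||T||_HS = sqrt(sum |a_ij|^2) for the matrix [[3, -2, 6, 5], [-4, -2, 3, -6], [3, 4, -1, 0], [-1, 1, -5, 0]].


The Hilbert-Schmidt norm is sqrt(sum of squares of all entries).
Sum of squares = 3^2 + (-2)^2 + 6^2 + 5^2 + (-4)^2 + (-2)^2 + 3^2 + (-6)^2 + 3^2 + 4^2 + (-1)^2 + 0^2 + (-1)^2 + 1^2 + (-5)^2 + 0^2
= 9 + 4 + 36 + 25 + 16 + 4 + 9 + 36 + 9 + 16 + 1 + 0 + 1 + 1 + 25 + 0 = 192
||T||_HS = sqrt(192) = 13.8564

13.8564


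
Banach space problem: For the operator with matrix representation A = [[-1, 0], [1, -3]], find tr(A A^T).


trace(A * A^T) = sum of squares of all entries
= (-1)^2 + 0^2 + 1^2 + (-3)^2
= 1 + 0 + 1 + 9
= 11

11


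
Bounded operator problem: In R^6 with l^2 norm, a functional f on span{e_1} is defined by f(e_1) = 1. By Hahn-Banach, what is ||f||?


The norm of f is given by ||f|| = sup_{||x||=1} |f(x)|.
On span{e_1}, ||e_1|| = 1, so ||f|| = |f(e_1)| / ||e_1||
= |1| / 1 = 1.0000

1.0000


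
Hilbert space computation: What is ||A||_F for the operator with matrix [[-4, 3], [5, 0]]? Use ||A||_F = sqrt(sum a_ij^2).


||A||_F^2 = sum a_ij^2
= (-4)^2 + 3^2 + 5^2 + 0^2
= 16 + 9 + 25 + 0 = 50
||A||_F = sqrt(50) = 7.0711

7.0711


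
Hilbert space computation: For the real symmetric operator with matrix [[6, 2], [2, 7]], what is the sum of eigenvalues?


For a self-adjoint (symmetric) matrix, the eigenvalues are real.
The sum of eigenvalues equals the trace of the matrix.
trace = 6 + 7 = 13

13


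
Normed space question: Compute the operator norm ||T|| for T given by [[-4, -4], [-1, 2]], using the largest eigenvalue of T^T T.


A^T A = [[17, 14], [14, 20]]
trace(A^T A) = 37, det(A^T A) = 144
discriminant = 37^2 - 4*144 = 793
Largest eigenvalue of A^T A = (trace + sqrt(disc))/2 = 32.5801
||T|| = sqrt(32.5801) = 5.7079

5.7079


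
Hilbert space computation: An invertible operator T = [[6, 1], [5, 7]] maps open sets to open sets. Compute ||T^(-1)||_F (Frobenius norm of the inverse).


det(T) = 6*7 - 1*5 = 37
T^(-1) = (1/37) * [[7, -1], [-5, 6]] = [[0.1892, -0.0270], [-0.1351, 0.1622]]
||T^(-1)||_F^2 = 0.1892^2 + (-0.0270)^2 + (-0.1351)^2 + 0.1622^2 = 0.0811
||T^(-1)||_F = sqrt(0.0811) = 0.2847

0.2847


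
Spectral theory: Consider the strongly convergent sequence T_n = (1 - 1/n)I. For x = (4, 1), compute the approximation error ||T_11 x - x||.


T_11 x - x = (1 - 1/11)x - x = -x/11
||x|| = sqrt(17) = 4.1231
||T_11 x - x|| = ||x||/11 = 4.1231/11 = 0.3748

0.3748


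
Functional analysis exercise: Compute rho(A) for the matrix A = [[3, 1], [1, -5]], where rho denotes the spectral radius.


For a 2x2 matrix, eigenvalues satisfy lambda^2 - (trace)*lambda + det = 0
trace = 3 + -5 = -2
det = 3*-5 - 1*1 = -16
discriminant = (-2)^2 - 4*(-16) = 68
spectral radius = max |eigenvalue| = 5.1231

5.1231


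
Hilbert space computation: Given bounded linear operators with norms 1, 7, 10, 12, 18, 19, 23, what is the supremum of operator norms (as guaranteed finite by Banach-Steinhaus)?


By the Uniform Boundedness Principle, the supremum of norms is finite.
sup_k ||T_k|| = max(1, 7, 10, 12, 18, 19, 23) = 23

23


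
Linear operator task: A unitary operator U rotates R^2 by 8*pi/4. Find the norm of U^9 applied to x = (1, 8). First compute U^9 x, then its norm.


U is a rotation by theta = 8*pi/4
U^9 = rotation by 9*theta = 72*pi/4 = 0*pi/4 (mod 2*pi)
cos(0*pi/4) = 1.0000, sin(0*pi/4) = 0.0000
U^9 x = (1.0000 * 1 - 0.0000 * 8, 0.0000 * 1 + 1.0000 * 8)
= (1.0000, 8.0000)
||U^9 x|| = sqrt(1.0000^2 + 8.0000^2) = sqrt(65.0000) = 8.0623

8.0623


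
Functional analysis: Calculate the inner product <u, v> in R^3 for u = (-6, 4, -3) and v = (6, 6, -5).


Computing the standard inner product <u, v> = sum u_i * v_i
= -6*6 + 4*6 + -3*-5
= -36 + 24 + 15
= 3

3


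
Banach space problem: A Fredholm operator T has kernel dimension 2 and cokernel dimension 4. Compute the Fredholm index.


The Fredholm index is defined as ind(T) = dim(ker T) - dim(coker T)
= 2 - 4
= -2

-2


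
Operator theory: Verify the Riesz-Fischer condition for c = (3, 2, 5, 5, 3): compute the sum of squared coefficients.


sum |c_n|^2 = 3^2 + 2^2 + 5^2 + 5^2 + 3^2
= 9 + 4 + 25 + 25 + 9
= 72

72


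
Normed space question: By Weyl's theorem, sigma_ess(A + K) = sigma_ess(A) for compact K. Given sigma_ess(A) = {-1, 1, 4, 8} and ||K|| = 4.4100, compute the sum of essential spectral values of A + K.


By Weyl's theorem, the essential spectrum is invariant under compact perturbations.
sigma_ess(A + K) = sigma_ess(A) = {-1, 1, 4, 8}
Sum = -1 + 1 + 4 + 8 = 12

12


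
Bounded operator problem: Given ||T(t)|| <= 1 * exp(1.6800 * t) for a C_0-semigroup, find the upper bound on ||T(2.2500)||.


||T(2.2500)|| <= 1 * exp(1.6800 * 2.2500)
= 1 * exp(3.7800)
= 1 * 43.8160
= 43.8160

43.8160


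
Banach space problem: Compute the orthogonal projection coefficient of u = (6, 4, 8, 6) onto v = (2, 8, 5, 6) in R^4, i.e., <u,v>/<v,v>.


Computing <u,v> = 6*2 + 4*8 + 8*5 + 6*6 = 120
Computing <v,v> = 2^2 + 8^2 + 5^2 + 6^2 = 129
Projection coefficient = 120/129 = 0.9302

0.9302


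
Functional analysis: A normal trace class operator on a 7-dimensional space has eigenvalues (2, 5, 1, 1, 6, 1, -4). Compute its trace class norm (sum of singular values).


For a normal operator, singular values equal |eigenvalues|.
Trace norm = sum |lambda_i| = 2 + 5 + 1 + 1 + 6 + 1 + 4
= 20

20


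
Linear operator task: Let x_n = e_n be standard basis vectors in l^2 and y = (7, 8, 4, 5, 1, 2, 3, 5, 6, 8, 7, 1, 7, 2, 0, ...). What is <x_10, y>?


x_10 = e_10 is the standard basis vector with 1 in position 10.
<x_10, y> = y_10 = 8
As n -> infinity, <x_n, y> -> 0, confirming weak convergence of (x_n) to 0.

8


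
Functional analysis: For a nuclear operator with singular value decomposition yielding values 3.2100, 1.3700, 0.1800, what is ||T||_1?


The nuclear norm is the sum of all singular values.
||T||_1 = 3.2100 + 1.3700 + 0.1800
= 4.7600

4.7600


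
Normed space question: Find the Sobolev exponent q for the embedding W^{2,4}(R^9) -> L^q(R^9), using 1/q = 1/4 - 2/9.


Using the Sobolev embedding formula: 1/q = 1/p - k/n
1/q = 1/4 - 2/9 = 1/36
q = 1/(1/36) = 36

36.0000


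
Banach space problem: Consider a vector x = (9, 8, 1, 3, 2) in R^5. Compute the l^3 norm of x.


The l^3 norm = (sum |x_i|^3)^(1/3)
Sum of 3th powers = 729 + 512 + 1 + 27 + 8 = 1277
||x||_3 = (1277)^(1/3) = 10.8492

10.8492


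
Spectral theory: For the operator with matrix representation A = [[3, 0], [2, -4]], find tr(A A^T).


trace(A * A^T) = sum of squares of all entries
= 3^2 + 0^2 + 2^2 + (-4)^2
= 9 + 0 + 4 + 16
= 29

29


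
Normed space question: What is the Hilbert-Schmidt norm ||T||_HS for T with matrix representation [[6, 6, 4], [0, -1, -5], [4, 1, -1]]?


The Hilbert-Schmidt norm is sqrt(sum of squares of all entries).
Sum of squares = 6^2 + 6^2 + 4^2 + 0^2 + (-1)^2 + (-5)^2 + 4^2 + 1^2 + (-1)^2
= 36 + 36 + 16 + 0 + 1 + 25 + 16 + 1 + 1 = 132
||T||_HS = sqrt(132) = 11.4891

11.4891


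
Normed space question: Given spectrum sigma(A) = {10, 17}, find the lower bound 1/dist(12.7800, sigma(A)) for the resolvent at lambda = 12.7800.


dist(12.7800, {10, 17}) = min(|12.7800 - 10|, |12.7800 - 17|)
= min(2.7800, 4.2200) = 2.7800
Resolvent bound = 1/2.7800 = 0.3597

0.3597


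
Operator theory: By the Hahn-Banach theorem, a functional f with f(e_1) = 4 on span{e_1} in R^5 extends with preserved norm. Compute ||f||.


The norm of f is given by ||f|| = sup_{||x||=1} |f(x)|.
On span{e_1}, ||e_1|| = 1, so ||f|| = |f(e_1)| / ||e_1||
= |4| / 1 = 4.0000

4.0000


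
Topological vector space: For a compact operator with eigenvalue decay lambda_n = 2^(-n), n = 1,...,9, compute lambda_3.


The eigenvalue formula gives lambda_3 = 1/2^3
= 1/8
= 0.1250

0.1250


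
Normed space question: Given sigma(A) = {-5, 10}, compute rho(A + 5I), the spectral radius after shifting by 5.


Spectrum of A + 5I = {0, 15}
Spectral radius = max |lambda| over the shifted spectrum
= max(0, 15) = 15

15


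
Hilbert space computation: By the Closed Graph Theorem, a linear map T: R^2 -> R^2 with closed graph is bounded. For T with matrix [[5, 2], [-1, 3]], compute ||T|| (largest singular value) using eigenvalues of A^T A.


A^T A = [[26, 7], [7, 13]]
trace(A^T A) = 39, det(A^T A) = 289
discriminant = 39^2 - 4*289 = 365
Largest eigenvalue of A^T A = (trace + sqrt(disc))/2 = 29.0525
||T|| = sqrt(29.0525) = 5.3900

5.3900


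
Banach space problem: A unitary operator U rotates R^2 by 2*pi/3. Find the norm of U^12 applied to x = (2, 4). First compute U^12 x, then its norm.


U is a rotation by theta = 2*pi/3
U^12 = rotation by 12*theta = 24*pi/3 = 0*pi/3 (mod 2*pi)
cos(0*pi/3) = 1.0000, sin(0*pi/3) = 0.0000
U^12 x = (1.0000 * 2 - 0.0000 * 4, 0.0000 * 2 + 1.0000 * 4)
= (2.0000, 4.0000)
||U^12 x|| = sqrt(2.0000^2 + 4.0000^2) = sqrt(20.0000) = 4.4721

4.4721


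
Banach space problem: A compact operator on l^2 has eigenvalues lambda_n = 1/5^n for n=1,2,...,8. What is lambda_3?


The eigenvalue formula gives lambda_3 = 1/5^3
= 1/125
= 0.0080

0.0080


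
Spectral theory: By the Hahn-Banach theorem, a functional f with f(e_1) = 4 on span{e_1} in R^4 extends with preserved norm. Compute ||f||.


The norm of f is given by ||f|| = sup_{||x||=1} |f(x)|.
On span{e_1}, ||e_1|| = 1, so ||f|| = |f(e_1)| / ||e_1||
= |4| / 1 = 4.0000

4.0000


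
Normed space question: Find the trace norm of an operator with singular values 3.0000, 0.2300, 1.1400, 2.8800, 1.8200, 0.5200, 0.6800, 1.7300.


The nuclear norm is the sum of all singular values.
||T||_1 = 3.0000 + 0.2300 + 1.1400 + 2.8800 + 1.8200 + 0.5200 + 0.6800 + 1.7300
= 12.0000

12.0000


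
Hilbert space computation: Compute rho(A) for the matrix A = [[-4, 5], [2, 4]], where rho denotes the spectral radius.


For a 2x2 matrix, eigenvalues satisfy lambda^2 - (trace)*lambda + det = 0
trace = -4 + 4 = 0
det = -4*4 - 5*2 = -26
discriminant = 0^2 - 4*(-26) = 104
spectral radius = max |eigenvalue| = 5.0990

5.0990


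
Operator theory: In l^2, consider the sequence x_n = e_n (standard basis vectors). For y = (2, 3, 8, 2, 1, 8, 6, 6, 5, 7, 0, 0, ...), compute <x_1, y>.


x_1 = e_1 is the standard basis vector with 1 in position 1.
<x_1, y> = y_1 = 2
As n -> infinity, <x_n, y> -> 0, confirming weak convergence of (x_n) to 0.

2


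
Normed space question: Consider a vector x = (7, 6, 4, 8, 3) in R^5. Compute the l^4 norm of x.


The l^4 norm = (sum |x_i|^4)^(1/4)
Sum of 4th powers = 2401 + 1296 + 256 + 4096 + 81 = 8130
||x||_4 = (8130)^(1/4) = 9.4956

9.4956


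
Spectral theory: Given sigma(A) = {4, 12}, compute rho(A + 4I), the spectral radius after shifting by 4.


Spectrum of A + 4I = {8, 16}
Spectral radius = max |lambda| over the shifted spectrum
= max(8, 16) = 16

16


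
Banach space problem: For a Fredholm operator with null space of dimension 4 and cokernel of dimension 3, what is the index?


The Fredholm index is defined as ind(T) = dim(ker T) - dim(coker T)
= 4 - 3
= 1

1


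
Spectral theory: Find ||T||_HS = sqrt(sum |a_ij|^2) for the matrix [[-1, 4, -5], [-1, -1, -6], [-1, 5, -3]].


The Hilbert-Schmidt norm is sqrt(sum of squares of all entries).
Sum of squares = (-1)^2 + 4^2 + (-5)^2 + (-1)^2 + (-1)^2 + (-6)^2 + (-1)^2 + 5^2 + (-3)^2
= 1 + 16 + 25 + 1 + 1 + 36 + 1 + 25 + 9 = 115
||T||_HS = sqrt(115) = 10.7238

10.7238


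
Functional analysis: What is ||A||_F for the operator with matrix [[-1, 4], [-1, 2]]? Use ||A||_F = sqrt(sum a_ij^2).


||A||_F^2 = sum a_ij^2
= (-1)^2 + 4^2 + (-1)^2 + 2^2
= 1 + 16 + 1 + 4 = 22
||A||_F = sqrt(22) = 4.6904

4.6904


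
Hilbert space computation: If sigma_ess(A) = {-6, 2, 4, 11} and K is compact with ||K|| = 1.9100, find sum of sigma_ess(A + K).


By Weyl's theorem, the essential spectrum is invariant under compact perturbations.
sigma_ess(A + K) = sigma_ess(A) = {-6, 2, 4, 11}
Sum = -6 + 2 + 4 + 11 = 11

11


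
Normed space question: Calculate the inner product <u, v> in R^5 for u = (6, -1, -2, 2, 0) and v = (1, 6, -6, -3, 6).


Computing the standard inner product <u, v> = sum u_i * v_i
= 6*1 + -1*6 + -2*-6 + 2*-3 + 0*6
= 6 + -6 + 12 + -6 + 0
= 6

6


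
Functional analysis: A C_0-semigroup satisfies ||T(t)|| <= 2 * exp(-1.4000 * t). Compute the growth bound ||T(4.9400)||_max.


||T(4.9400)|| <= 2 * exp(-1.4000 * 4.9400)
= 2 * exp(-6.9160)
= 2 * 9.9179e-04
= 0.0020

0.0020


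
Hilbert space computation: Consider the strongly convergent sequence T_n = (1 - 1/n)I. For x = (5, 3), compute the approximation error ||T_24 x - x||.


T_24 x - x = (1 - 1/24)x - x = -x/24
||x|| = sqrt(34) = 5.8310
||T_24 x - x|| = ||x||/24 = 5.8310/24 = 0.2430

0.2430


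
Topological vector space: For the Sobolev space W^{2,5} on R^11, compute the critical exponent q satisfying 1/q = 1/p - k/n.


Using the Sobolev embedding formula: 1/q = 1/p - k/n
1/q = 1/5 - 2/11 = 1/55
q = 1/(1/55) = 55

55.0000


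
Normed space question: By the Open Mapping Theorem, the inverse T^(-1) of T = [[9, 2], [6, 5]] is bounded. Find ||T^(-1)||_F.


det(T) = 9*5 - 2*6 = 33
T^(-1) = (1/33) * [[5, -2], [-6, 9]] = [[0.1515, -0.0606], [-0.1818, 0.2727]]
||T^(-1)||_F^2 = 0.1515^2 + (-0.0606)^2 + (-0.1818)^2 + 0.2727^2 = 0.1341
||T^(-1)||_F = sqrt(0.1341) = 0.3662

0.3662


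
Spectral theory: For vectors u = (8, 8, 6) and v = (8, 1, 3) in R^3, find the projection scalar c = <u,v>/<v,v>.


Computing <u,v> = 8*8 + 8*1 + 6*3 = 90
Computing <v,v> = 8^2 + 1^2 + 3^2 = 74
Projection coefficient = 90/74 = 1.2162

1.2162


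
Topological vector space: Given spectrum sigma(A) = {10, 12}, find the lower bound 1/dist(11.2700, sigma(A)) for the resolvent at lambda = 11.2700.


dist(11.2700, {10, 12}) = min(|11.2700 - 10|, |11.2700 - 12|)
= min(1.2700, 0.7300) = 0.7300
Resolvent bound = 1/0.7300 = 1.3699

1.3699


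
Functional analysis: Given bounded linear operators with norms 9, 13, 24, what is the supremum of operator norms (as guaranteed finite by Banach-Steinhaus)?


By the Uniform Boundedness Principle, the supremum of norms is finite.
sup_k ||T_k|| = max(9, 13, 24) = 24

24


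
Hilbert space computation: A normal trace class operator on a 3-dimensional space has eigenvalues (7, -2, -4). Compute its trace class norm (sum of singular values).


For a normal operator, singular values equal |eigenvalues|.
Trace norm = sum |lambda_i| = 7 + 2 + 4
= 13

13


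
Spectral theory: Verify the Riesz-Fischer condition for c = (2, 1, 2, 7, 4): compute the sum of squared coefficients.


sum |c_n|^2 = 2^2 + 1^2 + 2^2 + 7^2 + 4^2
= 4 + 1 + 4 + 49 + 16
= 74

74


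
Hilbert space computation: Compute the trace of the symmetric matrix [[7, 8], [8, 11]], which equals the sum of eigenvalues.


For a self-adjoint (symmetric) matrix, the eigenvalues are real.
The sum of eigenvalues equals the trace of the matrix.
trace = 7 + 11 = 18

18


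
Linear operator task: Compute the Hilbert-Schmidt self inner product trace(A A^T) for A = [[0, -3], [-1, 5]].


trace(A * A^T) = sum of squares of all entries
= 0^2 + (-3)^2 + (-1)^2 + 5^2
= 0 + 9 + 1 + 25
= 35

35


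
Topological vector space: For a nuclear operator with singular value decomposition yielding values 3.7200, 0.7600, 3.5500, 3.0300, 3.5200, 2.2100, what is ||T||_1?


The nuclear norm is the sum of all singular values.
||T||_1 = 3.7200 + 0.7600 + 3.5500 + 3.0300 + 3.5200 + 2.2100
= 16.7900

16.7900


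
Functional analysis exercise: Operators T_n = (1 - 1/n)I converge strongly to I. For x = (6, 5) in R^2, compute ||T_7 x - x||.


T_7 x - x = (1 - 1/7)x - x = -x/7
||x|| = sqrt(61) = 7.8102
||T_7 x - x|| = ||x||/7 = 7.8102/7 = 1.1157

1.1157


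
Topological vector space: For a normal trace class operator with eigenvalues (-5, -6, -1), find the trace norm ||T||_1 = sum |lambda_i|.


For a normal operator, singular values equal |eigenvalues|.
Trace norm = sum |lambda_i| = 5 + 6 + 1
= 12

12


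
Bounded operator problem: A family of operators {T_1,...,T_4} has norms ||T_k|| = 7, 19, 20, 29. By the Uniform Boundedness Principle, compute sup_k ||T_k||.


By the Uniform Boundedness Principle, the supremum of norms is finite.
sup_k ||T_k|| = max(7, 19, 20, 29) = 29

29


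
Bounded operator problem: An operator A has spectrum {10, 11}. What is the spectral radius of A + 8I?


Spectrum of A + 8I = {18, 19}
Spectral radius = max |lambda| over the shifted spectrum
= max(18, 19) = 19

19


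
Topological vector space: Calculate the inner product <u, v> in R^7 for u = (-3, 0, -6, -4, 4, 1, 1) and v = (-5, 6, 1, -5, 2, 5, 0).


Computing the standard inner product <u, v> = sum u_i * v_i
= -3*-5 + 0*6 + -6*1 + -4*-5 + 4*2 + 1*5 + 1*0
= 15 + 0 + -6 + 20 + 8 + 5 + 0
= 42

42


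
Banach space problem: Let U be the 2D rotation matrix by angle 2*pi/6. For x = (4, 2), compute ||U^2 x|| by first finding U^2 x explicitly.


U is a rotation by theta = 2*pi/6
U^2 = rotation by 2*theta = 4*pi/6
cos(4*pi/6) = -0.5000, sin(4*pi/6) = 0.8660
U^2 x = (-0.5000 * 4 - 0.8660 * 2, 0.8660 * 4 + -0.5000 * 2)
= (-3.7321, 2.4641)
||U^2 x|| = sqrt((-3.7321)^2 + 2.4641^2) = sqrt(20.0000) = 4.4721

4.4721


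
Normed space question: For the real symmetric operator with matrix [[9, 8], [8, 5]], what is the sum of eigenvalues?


For a self-adjoint (symmetric) matrix, the eigenvalues are real.
The sum of eigenvalues equals the trace of the matrix.
trace = 9 + 5 = 14

14


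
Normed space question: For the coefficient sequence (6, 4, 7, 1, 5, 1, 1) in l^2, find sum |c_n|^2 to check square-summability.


sum |c_n|^2 = 6^2 + 4^2 + 7^2 + 1^2 + 5^2 + 1^2 + 1^2
= 36 + 16 + 49 + 1 + 25 + 1 + 1
= 129

129


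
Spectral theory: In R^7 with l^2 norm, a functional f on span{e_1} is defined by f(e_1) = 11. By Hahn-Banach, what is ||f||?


The norm of f is given by ||f|| = sup_{||x||=1} |f(x)|.
On span{e_1}, ||e_1|| = 1, so ||f|| = |f(e_1)| / ||e_1||
= |11| / 1 = 11.0000

11.0000


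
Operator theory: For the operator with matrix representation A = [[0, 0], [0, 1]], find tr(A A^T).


trace(A * A^T) = sum of squares of all entries
= 0^2 + 0^2 + 0^2 + 1^2
= 0 + 0 + 0 + 1
= 1

1


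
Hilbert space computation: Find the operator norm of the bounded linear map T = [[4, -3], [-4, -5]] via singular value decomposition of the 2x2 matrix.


A^T A = [[32, 8], [8, 34]]
trace(A^T A) = 66, det(A^T A) = 1024
discriminant = 66^2 - 4*1024 = 260
Largest eigenvalue of A^T A = (trace + sqrt(disc))/2 = 41.0623
||T|| = sqrt(41.0623) = 6.4080

6.4080


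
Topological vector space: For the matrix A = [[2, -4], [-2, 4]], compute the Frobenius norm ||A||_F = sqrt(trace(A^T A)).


||A||_F^2 = sum a_ij^2
= 2^2 + (-4)^2 + (-2)^2 + 4^2
= 4 + 16 + 4 + 16 = 40
||A||_F = sqrt(40) = 6.3246

6.3246


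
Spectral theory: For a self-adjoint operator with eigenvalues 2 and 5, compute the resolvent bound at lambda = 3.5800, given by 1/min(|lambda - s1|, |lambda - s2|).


dist(3.5800, {2, 5}) = min(|3.5800 - 2|, |3.5800 - 5|)
= min(1.5800, 1.4200) = 1.4200
Resolvent bound = 1/1.4200 = 0.7042

0.7042


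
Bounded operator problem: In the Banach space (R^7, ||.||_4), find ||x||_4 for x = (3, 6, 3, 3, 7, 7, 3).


The l^4 norm = (sum |x_i|^4)^(1/4)
Sum of 4th powers = 81 + 1296 + 81 + 81 + 2401 + 2401 + 81 = 6422
||x||_4 = (6422)^(1/4) = 8.9519

8.9519


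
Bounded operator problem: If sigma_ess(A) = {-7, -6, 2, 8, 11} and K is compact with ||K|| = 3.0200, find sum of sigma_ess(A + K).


By Weyl's theorem, the essential spectrum is invariant under compact perturbations.
sigma_ess(A + K) = sigma_ess(A) = {-7, -6, 2, 8, 11}
Sum = -7 + -6 + 2 + 8 + 11 = 8

8


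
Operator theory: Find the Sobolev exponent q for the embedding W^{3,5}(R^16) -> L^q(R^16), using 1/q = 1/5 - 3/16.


Using the Sobolev embedding formula: 1/q = 1/p - k/n
1/q = 1/5 - 3/16 = 1/80
q = 1/(1/80) = 80

80.0000


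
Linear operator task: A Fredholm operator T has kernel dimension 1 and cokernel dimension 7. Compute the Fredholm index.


The Fredholm index is defined as ind(T) = dim(ker T) - dim(coker T)
= 1 - 7
= -6

-6


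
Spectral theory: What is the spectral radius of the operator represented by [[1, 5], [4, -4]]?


For a 2x2 matrix, eigenvalues satisfy lambda^2 - (trace)*lambda + det = 0
trace = 1 + -4 = -3
det = 1*-4 - 5*4 = -24
discriminant = (-3)^2 - 4*(-24) = 105
spectral radius = max |eigenvalue| = 6.6235

6.6235


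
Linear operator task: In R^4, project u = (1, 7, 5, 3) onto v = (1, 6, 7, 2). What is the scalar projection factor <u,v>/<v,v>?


Computing <u,v> = 1*1 + 7*6 + 5*7 + 3*2 = 84
Computing <v,v> = 1^2 + 6^2 + 7^2 + 2^2 = 90
Projection coefficient = 84/90 = 0.9333

0.9333


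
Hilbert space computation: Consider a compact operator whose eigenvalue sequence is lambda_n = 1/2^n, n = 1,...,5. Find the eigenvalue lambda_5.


The eigenvalue formula gives lambda_5 = 1/2^5
= 1/32
= 0.0312

0.0312


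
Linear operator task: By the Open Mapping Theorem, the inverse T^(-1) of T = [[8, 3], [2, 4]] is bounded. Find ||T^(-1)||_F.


det(T) = 8*4 - 3*2 = 26
T^(-1) = (1/26) * [[4, -3], [-2, 8]] = [[0.1538, -0.1154], [-0.0769, 0.3077]]
||T^(-1)||_F^2 = 0.1538^2 + (-0.1154)^2 + (-0.0769)^2 + 0.3077^2 = 0.1376
||T^(-1)||_F = sqrt(0.1376) = 0.3709

0.3709


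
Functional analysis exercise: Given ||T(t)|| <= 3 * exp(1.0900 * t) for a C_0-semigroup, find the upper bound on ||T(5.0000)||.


||T(5.0000)|| <= 3 * exp(1.0900 * 5.0000)
= 3 * exp(5.4500)
= 3 * 232.7582
= 698.2745

698.2745


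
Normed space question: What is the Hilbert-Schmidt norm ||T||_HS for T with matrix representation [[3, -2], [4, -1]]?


The Hilbert-Schmidt norm is sqrt(sum of squares of all entries).
Sum of squares = 3^2 + (-2)^2 + 4^2 + (-1)^2
= 9 + 4 + 16 + 1 = 30
||T||_HS = sqrt(30) = 5.4772

5.4772


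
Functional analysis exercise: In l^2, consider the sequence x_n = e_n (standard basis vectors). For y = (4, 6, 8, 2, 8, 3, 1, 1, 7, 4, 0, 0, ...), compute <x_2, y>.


x_2 = e_2 is the standard basis vector with 1 in position 2.
<x_2, y> = y_2 = 6
As n -> infinity, <x_n, y> -> 0, confirming weak convergence of (x_n) to 0.

6


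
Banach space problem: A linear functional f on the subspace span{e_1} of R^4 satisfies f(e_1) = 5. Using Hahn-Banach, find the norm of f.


The norm of f is given by ||f|| = sup_{||x||=1} |f(x)|.
On span{e_1}, ||e_1|| = 1, so ||f|| = |f(e_1)| / ||e_1||
= |5| / 1 = 5.0000

5.0000


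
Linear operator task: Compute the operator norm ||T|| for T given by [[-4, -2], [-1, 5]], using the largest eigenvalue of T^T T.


A^T A = [[17, 3], [3, 29]]
trace(A^T A) = 46, det(A^T A) = 484
discriminant = 46^2 - 4*484 = 180
Largest eigenvalue of A^T A = (trace + sqrt(disc))/2 = 29.7082
||T|| = sqrt(29.7082) = 5.4505

5.4505


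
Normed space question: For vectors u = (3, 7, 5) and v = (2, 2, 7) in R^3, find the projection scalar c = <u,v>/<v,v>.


Computing <u,v> = 3*2 + 7*2 + 5*7 = 55
Computing <v,v> = 2^2 + 2^2 + 7^2 = 57
Projection coefficient = 55/57 = 0.9649

0.9649


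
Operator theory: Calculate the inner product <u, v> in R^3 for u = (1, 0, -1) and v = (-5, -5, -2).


Computing the standard inner product <u, v> = sum u_i * v_i
= 1*-5 + 0*-5 + -1*-2
= -5 + 0 + 2
= -3

-3


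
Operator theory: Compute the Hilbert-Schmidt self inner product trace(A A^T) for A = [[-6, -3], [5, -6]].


trace(A * A^T) = sum of squares of all entries
= (-6)^2 + (-3)^2 + 5^2 + (-6)^2
= 36 + 9 + 25 + 36
= 106

106


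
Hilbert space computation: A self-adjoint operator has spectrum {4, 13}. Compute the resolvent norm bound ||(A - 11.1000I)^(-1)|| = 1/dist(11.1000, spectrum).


dist(11.1000, {4, 13}) = min(|11.1000 - 4|, |11.1000 - 13|)
= min(7.1000, 1.9000) = 1.9000
Resolvent bound = 1/1.9000 = 0.5263

0.5263


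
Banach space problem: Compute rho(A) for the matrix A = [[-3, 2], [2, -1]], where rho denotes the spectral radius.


For a 2x2 matrix, eigenvalues satisfy lambda^2 - (trace)*lambda + det = 0
trace = -3 + -1 = -4
det = -3*-1 - 2*2 = -1
discriminant = (-4)^2 - 4*(-1) = 20
spectral radius = max |eigenvalue| = 4.2361

4.2361


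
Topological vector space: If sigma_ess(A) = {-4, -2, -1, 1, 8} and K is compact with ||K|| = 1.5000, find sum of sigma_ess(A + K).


By Weyl's theorem, the essential spectrum is invariant under compact perturbations.
sigma_ess(A + K) = sigma_ess(A) = {-4, -2, -1, 1, 8}
Sum = -4 + -2 + -1 + 1 + 8 = 2

2


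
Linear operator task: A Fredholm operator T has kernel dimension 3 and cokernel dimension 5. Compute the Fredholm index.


The Fredholm index is defined as ind(T) = dim(ker T) - dim(coker T)
= 3 - 5
= -2

-2


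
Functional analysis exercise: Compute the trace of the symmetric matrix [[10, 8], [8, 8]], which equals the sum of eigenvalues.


For a self-adjoint (symmetric) matrix, the eigenvalues are real.
The sum of eigenvalues equals the trace of the matrix.
trace = 10 + 8 = 18

18


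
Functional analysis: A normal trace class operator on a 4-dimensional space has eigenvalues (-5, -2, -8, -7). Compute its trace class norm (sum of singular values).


For a normal operator, singular values equal |eigenvalues|.
Trace norm = sum |lambda_i| = 5 + 2 + 8 + 7
= 22

22


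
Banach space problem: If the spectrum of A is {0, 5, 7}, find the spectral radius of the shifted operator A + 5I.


Spectrum of A + 5I = {5, 10, 12}
Spectral radius = max |lambda| over the shifted spectrum
= max(5, 10, 12) = 12

12


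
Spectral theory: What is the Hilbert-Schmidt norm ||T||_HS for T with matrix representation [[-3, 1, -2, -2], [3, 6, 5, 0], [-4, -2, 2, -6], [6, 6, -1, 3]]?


The Hilbert-Schmidt norm is sqrt(sum of squares of all entries).
Sum of squares = (-3)^2 + 1^2 + (-2)^2 + (-2)^2 + 3^2 + 6^2 + 5^2 + 0^2 + (-4)^2 + (-2)^2 + 2^2 + (-6)^2 + 6^2 + 6^2 + (-1)^2 + 3^2
= 9 + 1 + 4 + 4 + 9 + 36 + 25 + 0 + 16 + 4 + 4 + 36 + 36 + 36 + 1 + 9 = 230
||T||_HS = sqrt(230) = 15.1658

15.1658


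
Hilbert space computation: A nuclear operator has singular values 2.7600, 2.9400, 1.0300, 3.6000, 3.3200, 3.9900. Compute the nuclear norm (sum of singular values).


The nuclear norm is the sum of all singular values.
||T||_1 = 2.7600 + 2.9400 + 1.0300 + 3.6000 + 3.3200 + 3.9900
= 17.6400

17.6400


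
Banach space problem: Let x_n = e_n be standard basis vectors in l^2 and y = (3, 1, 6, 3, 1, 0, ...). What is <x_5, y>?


x_5 = e_5 is the standard basis vector with 1 in position 5.
<x_5, y> = y_5 = 1
As n -> infinity, <x_n, y> -> 0, confirming weak convergence of (x_n) to 0.

1
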